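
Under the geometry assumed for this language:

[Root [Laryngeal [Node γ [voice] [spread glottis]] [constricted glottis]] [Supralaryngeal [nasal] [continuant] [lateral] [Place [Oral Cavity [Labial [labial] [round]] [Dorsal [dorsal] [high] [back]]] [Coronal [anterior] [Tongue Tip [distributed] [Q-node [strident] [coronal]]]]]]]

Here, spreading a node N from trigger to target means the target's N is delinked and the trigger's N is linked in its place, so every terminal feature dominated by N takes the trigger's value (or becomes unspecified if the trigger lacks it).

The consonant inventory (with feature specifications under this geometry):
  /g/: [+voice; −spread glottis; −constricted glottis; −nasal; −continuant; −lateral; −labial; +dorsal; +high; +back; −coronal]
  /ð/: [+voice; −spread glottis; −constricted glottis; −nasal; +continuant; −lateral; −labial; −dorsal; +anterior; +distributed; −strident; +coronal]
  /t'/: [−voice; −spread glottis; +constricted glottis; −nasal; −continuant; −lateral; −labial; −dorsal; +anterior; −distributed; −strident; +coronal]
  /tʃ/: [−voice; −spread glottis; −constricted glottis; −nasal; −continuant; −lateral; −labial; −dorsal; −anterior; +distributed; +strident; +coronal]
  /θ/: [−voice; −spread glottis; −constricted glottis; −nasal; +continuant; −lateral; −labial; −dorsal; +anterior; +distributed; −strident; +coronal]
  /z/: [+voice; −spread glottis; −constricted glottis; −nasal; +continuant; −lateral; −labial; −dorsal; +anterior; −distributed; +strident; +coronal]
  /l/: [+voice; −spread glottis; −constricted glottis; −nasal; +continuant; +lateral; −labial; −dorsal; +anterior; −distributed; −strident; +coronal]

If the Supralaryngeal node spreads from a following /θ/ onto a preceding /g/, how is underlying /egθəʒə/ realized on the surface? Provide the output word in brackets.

The Supralaryngeal node dominates the terminals [nasal], [continuant], [lateral], [labial], [round], [dorsal], [high], [back], [anterior], [distributed], [strident], [coronal].
After delinking /g/'s Supralaryngeal and linking /θ/'s, the affected terminals become [−nasal], [+continuant], [−lateral], [−labial], [−dorsal], [+anterior], [+distributed], [−strident], [+coronal]; [voice], [spread glottis], [constricted glottis] (outside Supralaryngeal) are retained from /g/.
Among the inventory, only /ð/ has exactly this specification, giving the surface form [eðθəʒə].

[eðθəʒə]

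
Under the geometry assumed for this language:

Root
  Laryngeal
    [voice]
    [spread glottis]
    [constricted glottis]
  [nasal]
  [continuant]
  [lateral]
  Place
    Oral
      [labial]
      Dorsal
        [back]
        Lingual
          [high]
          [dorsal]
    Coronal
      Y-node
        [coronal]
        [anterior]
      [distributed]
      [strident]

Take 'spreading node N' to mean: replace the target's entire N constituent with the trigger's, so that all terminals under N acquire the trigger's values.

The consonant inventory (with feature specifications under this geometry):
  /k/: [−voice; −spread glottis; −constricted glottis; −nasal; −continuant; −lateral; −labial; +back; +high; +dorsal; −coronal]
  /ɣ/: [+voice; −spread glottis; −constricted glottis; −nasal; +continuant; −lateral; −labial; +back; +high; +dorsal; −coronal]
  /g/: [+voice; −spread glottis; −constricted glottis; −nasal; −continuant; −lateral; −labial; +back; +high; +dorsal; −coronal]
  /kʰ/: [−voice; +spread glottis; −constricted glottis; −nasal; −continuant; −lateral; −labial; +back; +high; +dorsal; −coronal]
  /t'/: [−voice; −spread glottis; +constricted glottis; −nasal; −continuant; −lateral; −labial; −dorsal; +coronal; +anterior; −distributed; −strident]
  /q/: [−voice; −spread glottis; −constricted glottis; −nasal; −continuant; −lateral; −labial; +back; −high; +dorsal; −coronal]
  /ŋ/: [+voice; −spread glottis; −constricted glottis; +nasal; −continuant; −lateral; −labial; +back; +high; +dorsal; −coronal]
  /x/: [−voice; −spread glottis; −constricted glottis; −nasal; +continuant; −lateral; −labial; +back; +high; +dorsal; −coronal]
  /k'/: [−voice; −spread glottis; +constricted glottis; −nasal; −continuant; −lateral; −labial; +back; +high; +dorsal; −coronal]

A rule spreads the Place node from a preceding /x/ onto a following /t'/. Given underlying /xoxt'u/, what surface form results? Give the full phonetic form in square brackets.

The Place node dominates the terminals [labial], [back], [high], [dorsal], [coronal], [anterior], [distributed], [strident].
After delinking /t'/'s Place and linking /x/'s, the affected terminals become [−labial], [+back], [+high], [+dorsal], [−coronal]; [voice], [spread glottis], [constricted glottis], … (outside Place) are retained from /t'/.
This feature bundle is that of [k'], so /xoxt'u/ surfaces as [xoxk'u].

[xoxk'u]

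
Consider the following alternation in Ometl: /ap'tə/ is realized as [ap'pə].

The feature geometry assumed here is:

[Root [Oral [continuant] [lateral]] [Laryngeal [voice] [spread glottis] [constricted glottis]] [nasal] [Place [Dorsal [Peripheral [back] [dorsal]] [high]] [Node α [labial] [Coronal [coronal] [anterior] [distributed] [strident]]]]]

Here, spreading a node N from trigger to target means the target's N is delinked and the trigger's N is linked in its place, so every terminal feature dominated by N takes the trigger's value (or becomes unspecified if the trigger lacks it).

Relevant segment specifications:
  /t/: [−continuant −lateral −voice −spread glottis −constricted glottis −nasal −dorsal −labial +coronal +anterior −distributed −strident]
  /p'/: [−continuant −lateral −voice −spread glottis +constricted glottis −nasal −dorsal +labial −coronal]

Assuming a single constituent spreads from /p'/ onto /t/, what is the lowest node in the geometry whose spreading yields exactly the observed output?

Feature comparison: [labial], [coronal], [anterior], [distributed], [strident] differ between /t/ and [p]; the remaining terminals match.
The smallest constituent containing every changed terminal is Node α — each of its daughters lacks at least one of the affected features.
If Node α spreads, every terminal under it takes /p'/'s value, producing [p] as observed.
[constricted glottis] stays as in /t/ although /p'/ differs there, so no node dominating it spread; among the remaining candidates Node α is the lowest that derives the output.

Node α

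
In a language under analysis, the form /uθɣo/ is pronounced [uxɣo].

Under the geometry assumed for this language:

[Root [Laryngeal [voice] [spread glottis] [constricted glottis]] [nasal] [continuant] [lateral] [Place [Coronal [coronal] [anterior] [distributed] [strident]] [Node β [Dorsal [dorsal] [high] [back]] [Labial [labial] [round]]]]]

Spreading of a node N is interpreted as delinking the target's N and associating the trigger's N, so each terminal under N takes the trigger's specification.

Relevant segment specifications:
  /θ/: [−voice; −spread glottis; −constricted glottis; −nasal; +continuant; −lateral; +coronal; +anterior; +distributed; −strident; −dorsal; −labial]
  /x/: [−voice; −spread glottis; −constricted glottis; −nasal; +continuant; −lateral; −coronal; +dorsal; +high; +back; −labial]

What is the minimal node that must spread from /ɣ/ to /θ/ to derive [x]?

The alternation /θ/ → [x] changes [coronal], [anterior], [distributed], [strident], [dorsal], [high], [back] and nothing else.
In this geometry the lowest node dominating all of them is Place: every daughter of Place dominates only a proper subset, so no lower node suffices.
Delinking /θ/'s Place and associating /ɣ/'s Place gives precisely the feature bundle of [x].
[voice] — on which /ɣ/ differs from /θ/ — is unchanged, so Root cannot have spread; the constituent is no larger than Place.

Place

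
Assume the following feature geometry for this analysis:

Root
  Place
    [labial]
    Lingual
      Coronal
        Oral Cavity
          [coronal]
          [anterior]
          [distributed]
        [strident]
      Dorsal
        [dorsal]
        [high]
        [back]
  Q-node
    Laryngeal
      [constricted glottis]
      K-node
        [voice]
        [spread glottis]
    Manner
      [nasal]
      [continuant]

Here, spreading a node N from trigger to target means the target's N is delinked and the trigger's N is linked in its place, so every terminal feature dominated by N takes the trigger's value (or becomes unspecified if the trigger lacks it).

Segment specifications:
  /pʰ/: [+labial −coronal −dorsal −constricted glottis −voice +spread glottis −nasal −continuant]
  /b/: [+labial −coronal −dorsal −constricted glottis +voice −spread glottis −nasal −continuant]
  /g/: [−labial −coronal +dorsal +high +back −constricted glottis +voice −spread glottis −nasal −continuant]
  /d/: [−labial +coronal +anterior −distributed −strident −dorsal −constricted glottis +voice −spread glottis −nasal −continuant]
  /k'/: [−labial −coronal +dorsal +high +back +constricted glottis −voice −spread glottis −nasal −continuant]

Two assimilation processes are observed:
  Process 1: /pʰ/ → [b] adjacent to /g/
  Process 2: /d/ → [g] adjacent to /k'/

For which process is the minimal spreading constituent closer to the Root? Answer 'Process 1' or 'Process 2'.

Process 2

Process 1: the features that change are [voice], [spread glottis]; the minimal node is K-node (depth 3).
Process 2 alters [coronal], [anterior], [distributed], [strident], [dorsal], [high], [back]; the lowest common ancestor is Lingual (depth 2 from Root).
Lingual is closer to Root than K-node, so Process 2 spreads the higher node.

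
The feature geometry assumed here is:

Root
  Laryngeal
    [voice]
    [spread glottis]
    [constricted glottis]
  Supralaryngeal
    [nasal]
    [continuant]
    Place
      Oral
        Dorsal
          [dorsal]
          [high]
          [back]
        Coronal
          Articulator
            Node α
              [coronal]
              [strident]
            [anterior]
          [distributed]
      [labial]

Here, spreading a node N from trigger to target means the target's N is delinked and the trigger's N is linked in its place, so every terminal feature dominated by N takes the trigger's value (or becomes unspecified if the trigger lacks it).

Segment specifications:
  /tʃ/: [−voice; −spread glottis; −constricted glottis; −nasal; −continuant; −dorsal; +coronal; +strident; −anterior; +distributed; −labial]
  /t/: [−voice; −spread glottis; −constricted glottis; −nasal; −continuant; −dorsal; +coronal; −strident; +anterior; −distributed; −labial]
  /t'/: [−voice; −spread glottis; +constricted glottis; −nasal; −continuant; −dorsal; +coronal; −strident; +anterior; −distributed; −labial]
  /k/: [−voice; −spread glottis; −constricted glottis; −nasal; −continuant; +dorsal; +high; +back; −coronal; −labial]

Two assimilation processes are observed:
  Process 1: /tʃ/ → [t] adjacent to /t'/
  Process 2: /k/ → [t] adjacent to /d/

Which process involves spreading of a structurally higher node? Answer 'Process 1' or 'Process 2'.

Process 2

Process 1 alters [anterior], [distributed], [strident]; the lowest common ancestor is Coronal (depth 4 from Root).
In Process 2, [coronal], [anterior], [distributed], [strident], [dorsal], [high], [back] change, so the minimal spreading node is Oral at depth 3.
Oral (depth 3) sits above Coronal (depth 4), making Process 2 the one with the higher spreading node.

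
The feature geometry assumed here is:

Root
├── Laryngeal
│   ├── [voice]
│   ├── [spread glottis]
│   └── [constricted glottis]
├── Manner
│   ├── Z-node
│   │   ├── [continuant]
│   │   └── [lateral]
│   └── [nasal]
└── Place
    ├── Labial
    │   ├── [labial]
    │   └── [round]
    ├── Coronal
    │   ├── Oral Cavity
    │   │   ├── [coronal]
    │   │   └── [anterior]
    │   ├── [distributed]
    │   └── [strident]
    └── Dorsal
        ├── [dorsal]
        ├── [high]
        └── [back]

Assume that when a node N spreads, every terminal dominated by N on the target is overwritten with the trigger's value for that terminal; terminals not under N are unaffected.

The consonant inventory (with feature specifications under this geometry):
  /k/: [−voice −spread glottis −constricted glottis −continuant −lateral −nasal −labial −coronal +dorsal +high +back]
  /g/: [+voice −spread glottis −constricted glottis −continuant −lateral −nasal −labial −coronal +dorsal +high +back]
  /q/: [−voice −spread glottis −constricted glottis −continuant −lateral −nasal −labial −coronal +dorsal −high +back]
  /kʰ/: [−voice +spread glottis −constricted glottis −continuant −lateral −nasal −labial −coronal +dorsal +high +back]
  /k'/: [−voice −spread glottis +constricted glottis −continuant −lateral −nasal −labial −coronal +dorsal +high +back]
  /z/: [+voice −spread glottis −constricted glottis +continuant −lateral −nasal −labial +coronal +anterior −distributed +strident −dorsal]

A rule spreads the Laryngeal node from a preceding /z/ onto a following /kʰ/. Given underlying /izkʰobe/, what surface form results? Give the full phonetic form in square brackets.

Laryngeal immediately or transitively dominates [voice], [spread glottis], [constricted glottis].
Spreading Laryngeal from /z/ onto /kʰ/ replaces those values with /z/'s: [+voice], [−spread glottis], [−constricted glottis]. Features outside Laryngeal ([continuant], [lateral], [nasal], …) stay as in /kʰ/.
The resulting bundle matches /g/ in the inventory; substituting it for /kʰ/ gives [izgobe].

[izgobe]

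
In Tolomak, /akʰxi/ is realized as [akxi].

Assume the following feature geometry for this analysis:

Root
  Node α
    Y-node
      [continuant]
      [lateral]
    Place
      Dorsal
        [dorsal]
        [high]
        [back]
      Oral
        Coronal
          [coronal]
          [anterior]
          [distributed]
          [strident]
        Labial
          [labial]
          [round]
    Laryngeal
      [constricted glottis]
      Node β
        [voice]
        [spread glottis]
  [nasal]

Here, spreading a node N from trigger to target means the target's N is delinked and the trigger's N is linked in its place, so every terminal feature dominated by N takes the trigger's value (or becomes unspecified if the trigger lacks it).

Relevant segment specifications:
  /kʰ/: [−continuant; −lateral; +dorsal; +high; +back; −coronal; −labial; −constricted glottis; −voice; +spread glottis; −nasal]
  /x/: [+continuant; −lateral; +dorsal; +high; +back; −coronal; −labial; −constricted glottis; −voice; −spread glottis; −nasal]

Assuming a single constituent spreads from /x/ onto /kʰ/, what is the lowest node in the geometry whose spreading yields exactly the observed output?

The alternation /kʰ/ → [k] changes [spread glottis] and nothing else.
Since just one terminal is affected and it takes /x/'s value, spreading the terminal [spread glottis] alone is sufficient and minimal.
[continuant], a feature on which the two segments disagree outside [spread glottis], is unchanged — nothing dominating it spread, and [spread glottis] is the minimal sufficient constituent.

[spread glottis]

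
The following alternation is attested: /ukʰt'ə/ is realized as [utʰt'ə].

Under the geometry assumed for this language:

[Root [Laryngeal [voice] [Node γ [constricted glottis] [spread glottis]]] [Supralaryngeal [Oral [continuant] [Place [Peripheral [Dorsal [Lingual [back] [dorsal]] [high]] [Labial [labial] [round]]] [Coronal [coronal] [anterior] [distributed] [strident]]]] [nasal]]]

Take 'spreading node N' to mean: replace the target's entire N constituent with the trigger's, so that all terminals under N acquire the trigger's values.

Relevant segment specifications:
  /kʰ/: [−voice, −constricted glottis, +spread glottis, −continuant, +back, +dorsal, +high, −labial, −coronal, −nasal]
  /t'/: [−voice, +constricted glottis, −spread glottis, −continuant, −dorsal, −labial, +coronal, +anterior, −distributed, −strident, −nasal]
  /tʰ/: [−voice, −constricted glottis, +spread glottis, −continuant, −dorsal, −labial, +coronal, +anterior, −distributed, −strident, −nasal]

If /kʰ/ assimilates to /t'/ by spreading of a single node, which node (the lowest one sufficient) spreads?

Place

The alternation /kʰ/ → [tʰ] changes [coronal], [anterior], [distributed], [strident], [dorsal], [high], [back] and nothing else.
These terminals are all dominated by Place, and no proper subconstituent of Place covers them all; Place is their lowest common ancestor.
If Place spreads, every terminal under it takes /t'/'s value, producing [tʰ] as observed.
[constricted glottis], [spread glottis] stay as in /kʰ/ although /t'/ differs there, so no node dominating them spread; among the remaining candidates Place is the lowest that derives the output.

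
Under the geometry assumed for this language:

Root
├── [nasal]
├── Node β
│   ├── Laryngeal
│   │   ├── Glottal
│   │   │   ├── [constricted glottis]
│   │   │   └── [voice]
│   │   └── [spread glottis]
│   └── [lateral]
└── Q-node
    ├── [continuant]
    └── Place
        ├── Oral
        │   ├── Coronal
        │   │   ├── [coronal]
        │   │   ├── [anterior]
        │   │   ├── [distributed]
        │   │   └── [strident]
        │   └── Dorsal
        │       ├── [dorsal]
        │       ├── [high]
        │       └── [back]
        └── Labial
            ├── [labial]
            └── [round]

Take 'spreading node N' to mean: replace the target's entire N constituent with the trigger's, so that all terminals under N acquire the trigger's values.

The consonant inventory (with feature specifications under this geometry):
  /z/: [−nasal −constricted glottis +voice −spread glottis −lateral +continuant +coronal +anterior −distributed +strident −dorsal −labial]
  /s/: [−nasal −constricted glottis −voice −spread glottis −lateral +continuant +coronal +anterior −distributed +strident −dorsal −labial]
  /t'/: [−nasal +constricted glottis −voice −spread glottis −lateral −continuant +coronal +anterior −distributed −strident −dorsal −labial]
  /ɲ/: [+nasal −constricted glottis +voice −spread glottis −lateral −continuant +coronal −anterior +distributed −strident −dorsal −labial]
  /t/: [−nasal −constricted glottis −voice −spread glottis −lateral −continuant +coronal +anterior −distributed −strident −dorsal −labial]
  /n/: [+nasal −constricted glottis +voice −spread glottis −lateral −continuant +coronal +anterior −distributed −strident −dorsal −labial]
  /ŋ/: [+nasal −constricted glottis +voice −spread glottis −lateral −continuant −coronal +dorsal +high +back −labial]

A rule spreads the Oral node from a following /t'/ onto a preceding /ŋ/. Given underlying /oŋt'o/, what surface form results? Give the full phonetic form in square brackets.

[ont'o]

The Oral node dominates the terminals [coronal], [anterior], [distributed], [strident], [dorsal], [high], [back].
The target acquires /t'/'s values for everything under Oral — [+coronal], [+anterior], [−distributed], [−strident], [−dorsal] — while keeping its own [nasal], [constricted glottis], [voice], ….
The resulting bundle matches /n/ in the inventory; substituting it for /ŋ/ gives [ont'o].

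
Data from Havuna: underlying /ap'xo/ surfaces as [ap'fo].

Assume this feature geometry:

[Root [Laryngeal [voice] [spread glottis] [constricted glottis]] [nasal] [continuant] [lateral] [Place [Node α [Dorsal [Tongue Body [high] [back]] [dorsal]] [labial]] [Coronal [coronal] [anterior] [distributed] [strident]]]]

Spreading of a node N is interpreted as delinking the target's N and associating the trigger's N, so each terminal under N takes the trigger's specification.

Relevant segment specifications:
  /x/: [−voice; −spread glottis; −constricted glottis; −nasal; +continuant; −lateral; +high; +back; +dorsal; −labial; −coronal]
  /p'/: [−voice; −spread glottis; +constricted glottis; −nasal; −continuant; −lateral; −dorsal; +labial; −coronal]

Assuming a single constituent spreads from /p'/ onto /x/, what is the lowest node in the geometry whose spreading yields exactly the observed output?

The alternation /x/ → [f] changes [labial], [dorsal], [high], [back] and nothing else.
Tracing each changed feature up the tree, the paths first meet at Node α; any lower node misses at least one of them.
Spreading Node α from /p'/ overwrites each of those terminals with /p'/'s values, yielding exactly [f].
Features on which the two segments disagree outside Node α, such as [constricted glottis], [continuant], are unchanged — nothing dominating them spread, and Node α is the minimal sufficient constituent.

Node α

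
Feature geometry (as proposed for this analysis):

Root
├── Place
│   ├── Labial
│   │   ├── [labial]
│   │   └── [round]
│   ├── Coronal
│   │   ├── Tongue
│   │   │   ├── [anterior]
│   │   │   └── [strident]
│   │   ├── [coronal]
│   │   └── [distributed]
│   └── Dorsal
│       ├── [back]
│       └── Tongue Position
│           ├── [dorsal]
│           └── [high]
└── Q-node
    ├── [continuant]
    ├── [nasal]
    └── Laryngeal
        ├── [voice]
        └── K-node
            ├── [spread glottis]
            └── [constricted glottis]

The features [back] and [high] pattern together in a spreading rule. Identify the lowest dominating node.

[back] lies under Dorsal (below Place).
[high]: Root / Place / Dorsal / Tongue Position / [high].
The lowest node appearing on every path is Dorsal; each proper daughter of Dorsal fails to dominate at least one of the listed features.

Dorsal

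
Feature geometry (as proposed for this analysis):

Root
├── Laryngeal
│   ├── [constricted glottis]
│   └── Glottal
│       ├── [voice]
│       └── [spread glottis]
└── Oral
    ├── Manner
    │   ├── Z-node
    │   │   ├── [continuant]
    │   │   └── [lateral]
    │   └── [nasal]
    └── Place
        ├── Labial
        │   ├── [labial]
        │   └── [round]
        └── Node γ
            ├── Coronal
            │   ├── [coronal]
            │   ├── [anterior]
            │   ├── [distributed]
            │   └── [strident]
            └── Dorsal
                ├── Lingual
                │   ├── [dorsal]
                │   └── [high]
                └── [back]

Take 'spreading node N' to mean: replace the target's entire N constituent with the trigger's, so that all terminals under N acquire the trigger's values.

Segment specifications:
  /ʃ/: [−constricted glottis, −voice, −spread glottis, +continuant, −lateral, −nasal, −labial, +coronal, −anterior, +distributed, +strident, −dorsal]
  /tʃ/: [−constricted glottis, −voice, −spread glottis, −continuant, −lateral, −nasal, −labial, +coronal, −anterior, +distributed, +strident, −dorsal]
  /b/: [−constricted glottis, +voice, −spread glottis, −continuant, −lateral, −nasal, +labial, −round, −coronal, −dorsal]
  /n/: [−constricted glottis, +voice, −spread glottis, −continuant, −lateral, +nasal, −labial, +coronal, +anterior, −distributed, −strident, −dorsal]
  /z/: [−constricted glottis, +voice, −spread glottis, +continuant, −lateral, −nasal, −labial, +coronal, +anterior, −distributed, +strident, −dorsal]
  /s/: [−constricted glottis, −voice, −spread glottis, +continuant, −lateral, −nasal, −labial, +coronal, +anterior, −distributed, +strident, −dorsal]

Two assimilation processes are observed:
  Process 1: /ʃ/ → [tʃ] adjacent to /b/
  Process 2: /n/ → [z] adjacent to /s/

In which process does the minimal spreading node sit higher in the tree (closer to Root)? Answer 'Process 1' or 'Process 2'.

In Process 1, [continuant] changes, so the minimal spreading node is [continuant] at depth 4.
In Process 2, [nasal], [continuant], [strident] change, so the minimal spreading node is Oral at depth 1.
Oral (depth 1) sits above [continuant] (depth 4), making Process 2 the one with the higher spreading node.

Process 2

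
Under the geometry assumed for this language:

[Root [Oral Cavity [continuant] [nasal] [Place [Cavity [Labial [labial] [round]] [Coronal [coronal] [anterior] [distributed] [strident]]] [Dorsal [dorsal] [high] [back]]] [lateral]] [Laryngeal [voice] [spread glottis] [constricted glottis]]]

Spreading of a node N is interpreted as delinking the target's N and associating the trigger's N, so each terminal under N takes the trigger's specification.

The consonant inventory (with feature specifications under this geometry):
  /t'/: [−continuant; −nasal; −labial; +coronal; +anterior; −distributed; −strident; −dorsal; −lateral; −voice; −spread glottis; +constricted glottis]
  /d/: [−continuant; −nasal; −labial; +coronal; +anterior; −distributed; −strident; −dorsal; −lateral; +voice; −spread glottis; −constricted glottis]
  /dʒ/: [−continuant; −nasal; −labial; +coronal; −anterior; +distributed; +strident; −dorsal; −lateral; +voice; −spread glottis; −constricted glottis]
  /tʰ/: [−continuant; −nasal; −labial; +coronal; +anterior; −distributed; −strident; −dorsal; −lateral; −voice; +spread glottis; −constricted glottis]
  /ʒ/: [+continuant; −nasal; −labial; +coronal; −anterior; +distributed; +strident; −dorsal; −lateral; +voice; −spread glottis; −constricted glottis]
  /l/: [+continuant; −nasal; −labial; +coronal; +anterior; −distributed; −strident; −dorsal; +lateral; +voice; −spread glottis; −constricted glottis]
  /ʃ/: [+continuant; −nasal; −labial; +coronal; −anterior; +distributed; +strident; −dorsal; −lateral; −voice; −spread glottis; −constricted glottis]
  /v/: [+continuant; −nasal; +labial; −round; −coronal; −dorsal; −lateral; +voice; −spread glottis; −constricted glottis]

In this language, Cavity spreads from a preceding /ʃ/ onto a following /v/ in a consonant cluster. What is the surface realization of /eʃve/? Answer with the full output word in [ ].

[eʃʒe]

Terminals under Cavity in this geometry: [labial], [round], [coronal], [anterior], [distributed], [strident].
Spreading Cavity from /ʃ/ onto /v/ replaces those values with /ʃ/'s: [−labial], [+coronal], [−anterior], [+distributed], [+strident]. Features outside Cavity ([continuant], [nasal], [dorsal], …) stay as in /v/.
This feature bundle is that of [ʒ], so /eʃve/ surfaces as [eʃʒe].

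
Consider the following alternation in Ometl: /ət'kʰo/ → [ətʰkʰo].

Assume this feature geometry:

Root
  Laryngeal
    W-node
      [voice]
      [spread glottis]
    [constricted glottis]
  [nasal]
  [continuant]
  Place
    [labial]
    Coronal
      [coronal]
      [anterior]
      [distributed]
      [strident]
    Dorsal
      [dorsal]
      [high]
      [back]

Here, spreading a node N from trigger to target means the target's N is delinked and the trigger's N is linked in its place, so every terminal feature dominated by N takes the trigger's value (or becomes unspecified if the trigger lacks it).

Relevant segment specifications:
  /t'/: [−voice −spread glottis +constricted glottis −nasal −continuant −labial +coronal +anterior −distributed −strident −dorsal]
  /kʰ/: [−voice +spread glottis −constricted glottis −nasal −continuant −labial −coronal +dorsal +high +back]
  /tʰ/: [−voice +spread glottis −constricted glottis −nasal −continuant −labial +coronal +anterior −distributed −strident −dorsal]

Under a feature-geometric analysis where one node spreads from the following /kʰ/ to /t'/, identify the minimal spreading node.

Laryngeal

Feature comparison: [spread glottis], [constricted glottis] differ between /t'/ and [tʰ]; the remaining terminals match.
These terminals are all dominated by Laryngeal, and no proper subconstituent of Laryngeal covers them all; Laryngeal is their lowest common ancestor.
Spreading Laryngeal from /kʰ/ overwrites each of those terminals with /kʰ/'s values, yielding exactly [tʰ].
[coronal], [dorsal] — on which /kʰ/ differs from /t'/ — are unchanged, so Root cannot have spread; the constituent is no larger than Laryngeal.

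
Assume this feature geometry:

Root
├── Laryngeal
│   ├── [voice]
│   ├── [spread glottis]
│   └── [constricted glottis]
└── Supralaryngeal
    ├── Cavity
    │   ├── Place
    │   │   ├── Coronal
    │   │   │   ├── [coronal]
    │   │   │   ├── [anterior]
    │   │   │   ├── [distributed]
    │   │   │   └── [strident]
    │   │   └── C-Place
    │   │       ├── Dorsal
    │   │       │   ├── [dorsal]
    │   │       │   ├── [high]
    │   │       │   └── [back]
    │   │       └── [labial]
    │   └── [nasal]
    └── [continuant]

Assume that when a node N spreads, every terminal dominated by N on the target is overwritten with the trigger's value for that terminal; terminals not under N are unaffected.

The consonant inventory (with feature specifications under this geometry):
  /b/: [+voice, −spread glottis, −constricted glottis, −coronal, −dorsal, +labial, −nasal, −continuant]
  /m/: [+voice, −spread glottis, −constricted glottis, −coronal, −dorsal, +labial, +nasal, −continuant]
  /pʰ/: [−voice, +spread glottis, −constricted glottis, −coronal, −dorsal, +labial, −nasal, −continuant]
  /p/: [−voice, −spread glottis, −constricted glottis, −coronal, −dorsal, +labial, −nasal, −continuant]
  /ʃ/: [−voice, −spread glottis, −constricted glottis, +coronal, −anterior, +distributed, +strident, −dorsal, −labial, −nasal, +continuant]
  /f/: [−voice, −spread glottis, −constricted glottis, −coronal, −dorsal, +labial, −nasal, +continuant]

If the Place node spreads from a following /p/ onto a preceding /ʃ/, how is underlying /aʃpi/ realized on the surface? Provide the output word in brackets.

Terminals under Place in this geometry: [coronal], [anterior], [distributed], [strident], [dorsal], [high], [back], [labial].
After delinking /ʃ/'s Place and linking /p/'s, the affected terminals become [−coronal], [−dorsal], [+labial]; [voice], [spread glottis], [constricted glottis], … (outside Place) are retained from /ʃ/.
Among the inventory, only /f/ has exactly this specification, giving the surface form [afpi].

[afpi]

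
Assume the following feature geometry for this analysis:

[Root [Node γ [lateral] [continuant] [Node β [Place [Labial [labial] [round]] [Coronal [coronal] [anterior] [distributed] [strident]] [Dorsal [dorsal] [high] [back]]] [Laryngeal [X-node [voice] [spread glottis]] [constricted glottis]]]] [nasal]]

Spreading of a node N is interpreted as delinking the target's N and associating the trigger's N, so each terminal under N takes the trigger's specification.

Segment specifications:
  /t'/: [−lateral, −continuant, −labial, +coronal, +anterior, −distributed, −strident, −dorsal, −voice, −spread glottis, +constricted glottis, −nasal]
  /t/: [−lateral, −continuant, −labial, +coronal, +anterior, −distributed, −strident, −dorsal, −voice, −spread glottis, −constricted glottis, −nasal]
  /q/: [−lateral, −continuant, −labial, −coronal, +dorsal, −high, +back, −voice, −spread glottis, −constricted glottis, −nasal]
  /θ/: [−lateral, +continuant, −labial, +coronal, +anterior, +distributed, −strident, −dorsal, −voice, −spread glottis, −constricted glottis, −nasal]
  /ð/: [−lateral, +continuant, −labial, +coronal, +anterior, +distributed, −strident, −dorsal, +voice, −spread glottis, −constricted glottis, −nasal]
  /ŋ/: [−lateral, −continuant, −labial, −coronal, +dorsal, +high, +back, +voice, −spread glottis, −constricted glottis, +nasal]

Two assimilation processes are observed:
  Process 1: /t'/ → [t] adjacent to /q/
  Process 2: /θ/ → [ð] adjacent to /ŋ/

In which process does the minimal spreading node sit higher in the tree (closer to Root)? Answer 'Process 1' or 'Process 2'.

Process 1 alters [constricted glottis]; the lowest dominating node is [constricted glottis] (depth 4 from Root).
Process 2 alters [voice]; the lowest dominating node is [voice] (depth 5 from Root).
[constricted glottis] is closer to Root than [voice], so Process 1 spreads the higher node.

Process 1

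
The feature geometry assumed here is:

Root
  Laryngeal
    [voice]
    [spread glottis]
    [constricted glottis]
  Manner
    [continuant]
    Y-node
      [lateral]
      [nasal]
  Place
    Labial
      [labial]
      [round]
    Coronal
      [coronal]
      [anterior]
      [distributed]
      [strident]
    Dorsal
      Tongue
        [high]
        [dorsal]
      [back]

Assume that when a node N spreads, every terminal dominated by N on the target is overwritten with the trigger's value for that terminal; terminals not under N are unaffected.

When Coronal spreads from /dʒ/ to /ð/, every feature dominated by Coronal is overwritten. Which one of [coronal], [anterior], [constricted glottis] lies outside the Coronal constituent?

Under this geometry, Coronal contains [coronal], [anterior], [distributed], [strident].
[coronal], [anterior] all lie under Coronal, so they are overwritten when Coronal spreads.
[constricted glottis] is not within the Coronal subtree (it hangs from Laryngeal), so /ð/'s [constricted glottis] value survives.

[constricted glottis]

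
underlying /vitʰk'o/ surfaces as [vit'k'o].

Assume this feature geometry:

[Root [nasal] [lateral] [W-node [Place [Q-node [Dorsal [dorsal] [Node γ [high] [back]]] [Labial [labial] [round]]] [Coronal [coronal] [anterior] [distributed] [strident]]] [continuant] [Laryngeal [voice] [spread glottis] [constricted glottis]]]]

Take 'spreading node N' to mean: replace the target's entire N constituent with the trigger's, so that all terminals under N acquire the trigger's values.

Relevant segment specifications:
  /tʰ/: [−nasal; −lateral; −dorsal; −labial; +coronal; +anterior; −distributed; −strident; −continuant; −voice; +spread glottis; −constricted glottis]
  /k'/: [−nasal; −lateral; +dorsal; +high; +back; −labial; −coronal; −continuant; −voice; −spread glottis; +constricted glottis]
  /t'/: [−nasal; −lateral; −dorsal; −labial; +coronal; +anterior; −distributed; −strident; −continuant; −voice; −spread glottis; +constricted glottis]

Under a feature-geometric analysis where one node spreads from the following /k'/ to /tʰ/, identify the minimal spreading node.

Feature comparison: [spread glottis], [constricted glottis] differ between /tʰ/ and [t']; the remaining terminals match.
These terminals are all dominated by Laryngeal, and no proper subconstituent of Laryngeal covers them all; Laryngeal is their lowest common ancestor.
If Laryngeal spreads, every terminal under it takes /k'/'s value, producing [t'] as observed.
Since [dorsal], [coronal] are preserved even though /k'/ disagrees there, no node above Laryngeal spread.

Laryngeal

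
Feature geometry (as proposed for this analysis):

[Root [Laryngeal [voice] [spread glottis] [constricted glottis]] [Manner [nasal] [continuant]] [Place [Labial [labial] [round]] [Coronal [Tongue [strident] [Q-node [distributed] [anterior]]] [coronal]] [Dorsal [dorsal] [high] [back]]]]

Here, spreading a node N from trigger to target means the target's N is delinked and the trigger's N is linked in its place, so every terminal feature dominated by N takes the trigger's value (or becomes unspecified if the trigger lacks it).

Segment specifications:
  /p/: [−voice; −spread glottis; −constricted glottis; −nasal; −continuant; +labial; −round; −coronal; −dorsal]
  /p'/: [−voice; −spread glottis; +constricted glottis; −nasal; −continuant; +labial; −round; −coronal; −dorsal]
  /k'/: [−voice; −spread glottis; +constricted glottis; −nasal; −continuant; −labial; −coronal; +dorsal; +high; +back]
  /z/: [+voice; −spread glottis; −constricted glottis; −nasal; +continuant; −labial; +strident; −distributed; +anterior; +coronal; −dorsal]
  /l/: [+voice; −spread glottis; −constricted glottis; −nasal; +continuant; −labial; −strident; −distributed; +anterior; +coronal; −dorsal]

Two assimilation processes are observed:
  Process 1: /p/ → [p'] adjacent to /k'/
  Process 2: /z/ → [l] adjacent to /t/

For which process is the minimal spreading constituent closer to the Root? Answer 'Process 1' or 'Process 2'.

Process 1: the feature that changes is [constricted glottis]; the minimal node is [constricted glottis] (depth 2).
Process 2 alters [strident]; the lowest dominating node is [strident] (depth 4 from Root).
[constricted glottis] is closer to Root than [strident], so Process 1 spreads the higher node.

Process 1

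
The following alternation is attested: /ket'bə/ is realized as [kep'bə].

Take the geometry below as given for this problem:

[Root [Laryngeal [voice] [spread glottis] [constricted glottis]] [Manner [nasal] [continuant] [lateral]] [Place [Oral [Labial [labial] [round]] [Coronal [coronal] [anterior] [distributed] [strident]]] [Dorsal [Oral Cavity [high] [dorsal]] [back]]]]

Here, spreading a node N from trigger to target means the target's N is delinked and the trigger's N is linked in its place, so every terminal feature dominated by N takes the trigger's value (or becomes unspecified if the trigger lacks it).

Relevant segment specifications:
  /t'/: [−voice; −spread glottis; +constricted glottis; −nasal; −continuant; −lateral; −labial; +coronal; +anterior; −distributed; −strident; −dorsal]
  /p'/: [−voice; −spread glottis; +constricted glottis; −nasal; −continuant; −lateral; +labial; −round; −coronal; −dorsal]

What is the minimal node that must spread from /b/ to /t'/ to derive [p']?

Oral

Comparing /t'/ with its surface form [p'], the features that change are [labial], [round], [coronal], [anterior], [distributed], [strident].
In this geometry the lowest node dominating all of them is Oral: every daughter of Oral dominates only a proper subset, so no lower node suffices.
If Oral spreads, every terminal under it takes /b/'s value, producing [p'] as observed.
[voice], [constricted glottis] stay as in /t'/ although /b/ differs there, so no node dominating them spread; among the remaining candidates Oral is the lowest that derives the output.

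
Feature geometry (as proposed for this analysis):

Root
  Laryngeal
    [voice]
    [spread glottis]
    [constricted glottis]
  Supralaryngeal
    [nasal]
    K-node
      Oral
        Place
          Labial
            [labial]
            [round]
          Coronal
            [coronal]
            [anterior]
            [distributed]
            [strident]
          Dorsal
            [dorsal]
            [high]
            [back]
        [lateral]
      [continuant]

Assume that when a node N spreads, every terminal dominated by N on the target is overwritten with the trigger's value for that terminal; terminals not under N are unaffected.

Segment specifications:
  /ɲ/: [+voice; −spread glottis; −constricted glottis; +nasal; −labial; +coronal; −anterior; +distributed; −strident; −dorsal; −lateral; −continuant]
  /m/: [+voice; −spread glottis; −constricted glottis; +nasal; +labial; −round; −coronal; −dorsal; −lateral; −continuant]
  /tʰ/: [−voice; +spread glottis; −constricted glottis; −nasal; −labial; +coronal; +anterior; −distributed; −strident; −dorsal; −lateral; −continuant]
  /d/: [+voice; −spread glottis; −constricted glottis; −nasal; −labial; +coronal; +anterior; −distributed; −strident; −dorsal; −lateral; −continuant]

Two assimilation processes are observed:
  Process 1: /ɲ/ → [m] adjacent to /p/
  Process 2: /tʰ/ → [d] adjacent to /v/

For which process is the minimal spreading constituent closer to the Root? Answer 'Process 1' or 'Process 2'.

Process 1: the features that change are [labial], [round], [coronal], [anterior], [distributed], [strident]; the minimal node is Place (depth 4).
Process 2: the features that change are [voice], [spread glottis]; the minimal node is Laryngeal (depth 1).
Depth 1 < depth 4; Process 2 involves the structurally higher constituent Laryngeal.

Process 2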